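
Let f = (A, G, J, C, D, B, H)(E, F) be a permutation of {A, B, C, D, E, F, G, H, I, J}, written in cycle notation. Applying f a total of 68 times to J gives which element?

A

J lies in the 7-cycle (A, G, J, C, D, B, H).
Powers repeat with period 7 on this cycle, and 68 mod 7 = 5, so f^68(J) = f^5(J).
Advancing 5 steps from J: J → C → D → B → H → A.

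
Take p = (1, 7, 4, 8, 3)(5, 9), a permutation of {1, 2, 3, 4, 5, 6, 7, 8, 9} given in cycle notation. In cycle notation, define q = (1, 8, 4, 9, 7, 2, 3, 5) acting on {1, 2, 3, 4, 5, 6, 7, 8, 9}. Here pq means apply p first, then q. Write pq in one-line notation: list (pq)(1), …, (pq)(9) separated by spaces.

(pq)(x) = q(p(x)). Computing each image: q(p(1)) = q(7) = 2, q(p(2)) = q(2) = 3, q(p(3)) = q(1) = 8, q(p(4)) = q(8) = 4, q(p(5)) = q(9) = 7, q(p(6)) = q(6) = 6, q(p(7)) = q(4) = 9, q(p(8)) = q(3) = 5, q(p(9)) = q(5) = 1.
Hence pq = [2 3 8 4 7 6 9 5 1].

2 3 8 4 7 6 9 5 1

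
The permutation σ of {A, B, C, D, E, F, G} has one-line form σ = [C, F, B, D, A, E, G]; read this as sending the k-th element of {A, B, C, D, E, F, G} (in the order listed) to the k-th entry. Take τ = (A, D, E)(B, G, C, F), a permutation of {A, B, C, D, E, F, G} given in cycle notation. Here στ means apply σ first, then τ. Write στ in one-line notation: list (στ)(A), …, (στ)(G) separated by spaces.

(στ)(x) = τ(σ(x)). Computing each image: τ(σ(A)) = τ(C) = F, τ(σ(B)) = τ(F) = B, τ(σ(C)) = τ(B) = G, τ(σ(D)) = τ(D) = E, τ(σ(E)) = τ(A) = D, τ(σ(F)) = τ(E) = A, τ(σ(G)) = τ(G) = C.
Hence στ = [F B G E D A C].

F B G E D A C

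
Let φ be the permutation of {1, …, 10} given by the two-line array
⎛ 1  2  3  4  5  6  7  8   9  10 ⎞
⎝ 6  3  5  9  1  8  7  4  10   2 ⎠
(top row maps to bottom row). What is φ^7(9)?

Tracing 9 → 10 → … returns to 9 after 9 steps, so 9 lies in a 9-cycle (1, 6, 8, 4, 9, 10, 2, 3, 5).
Advancing 7 steps from 9: 9 → 10 → 2 → 3 → 5 → 1 → 6 → 8.

8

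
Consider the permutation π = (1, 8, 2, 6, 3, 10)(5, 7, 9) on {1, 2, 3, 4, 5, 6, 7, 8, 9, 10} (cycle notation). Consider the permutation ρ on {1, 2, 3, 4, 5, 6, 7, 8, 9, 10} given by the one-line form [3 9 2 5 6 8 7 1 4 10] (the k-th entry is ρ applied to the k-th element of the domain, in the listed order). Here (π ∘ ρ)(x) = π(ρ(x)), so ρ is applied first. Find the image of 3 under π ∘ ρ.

ρ(3) = 2, then π(2) = 6; composing gives (π ∘ ρ)(3) = 6.

6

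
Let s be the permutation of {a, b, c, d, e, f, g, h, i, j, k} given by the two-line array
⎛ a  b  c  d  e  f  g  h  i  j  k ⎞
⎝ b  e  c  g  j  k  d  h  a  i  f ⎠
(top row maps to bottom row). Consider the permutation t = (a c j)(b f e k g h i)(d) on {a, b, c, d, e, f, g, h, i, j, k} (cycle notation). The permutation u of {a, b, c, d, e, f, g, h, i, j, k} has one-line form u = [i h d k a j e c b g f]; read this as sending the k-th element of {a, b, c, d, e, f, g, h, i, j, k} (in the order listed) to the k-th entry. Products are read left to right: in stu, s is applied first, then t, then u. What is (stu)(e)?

Apply the permutations in order: s(e) = j, then t(j) = a, then u(a) = i. So (stu)(e) = i.

i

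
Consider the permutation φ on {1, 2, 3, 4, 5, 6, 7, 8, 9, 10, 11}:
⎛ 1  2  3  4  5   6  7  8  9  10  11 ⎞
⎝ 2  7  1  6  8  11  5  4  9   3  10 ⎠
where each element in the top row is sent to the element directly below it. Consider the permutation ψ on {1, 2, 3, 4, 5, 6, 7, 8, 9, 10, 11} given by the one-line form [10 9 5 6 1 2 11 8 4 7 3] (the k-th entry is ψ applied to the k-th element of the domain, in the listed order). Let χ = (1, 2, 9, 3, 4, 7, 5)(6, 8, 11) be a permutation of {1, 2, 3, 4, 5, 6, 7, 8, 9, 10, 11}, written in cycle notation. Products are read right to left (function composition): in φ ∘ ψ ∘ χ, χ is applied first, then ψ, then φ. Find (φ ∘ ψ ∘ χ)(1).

Apply the permutations in order: χ(1) = 2, then ψ(2) = 9, then φ(9) = 9. So (φ ∘ ψ ∘ χ)(1) = 9.

9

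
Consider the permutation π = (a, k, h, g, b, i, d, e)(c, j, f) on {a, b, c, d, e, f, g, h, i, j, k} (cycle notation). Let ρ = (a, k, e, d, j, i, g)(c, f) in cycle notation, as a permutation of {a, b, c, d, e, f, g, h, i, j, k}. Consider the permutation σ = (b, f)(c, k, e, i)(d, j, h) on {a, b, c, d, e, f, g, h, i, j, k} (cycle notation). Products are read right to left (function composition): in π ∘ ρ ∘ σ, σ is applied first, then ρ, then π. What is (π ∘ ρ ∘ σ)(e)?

b

Chase e: σ(e) = i; ρ(i) = g; π(g) = b. Hence (π ∘ ρ ∘ σ)(e) = b.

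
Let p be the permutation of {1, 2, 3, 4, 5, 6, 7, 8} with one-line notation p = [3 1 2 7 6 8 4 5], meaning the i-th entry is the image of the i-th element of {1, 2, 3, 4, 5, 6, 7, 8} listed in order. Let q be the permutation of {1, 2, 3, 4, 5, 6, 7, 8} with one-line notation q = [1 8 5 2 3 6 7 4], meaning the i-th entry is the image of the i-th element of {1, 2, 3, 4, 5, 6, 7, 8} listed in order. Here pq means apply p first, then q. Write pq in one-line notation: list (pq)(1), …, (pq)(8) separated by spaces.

5 1 8 7 6 4 2 3

For each element, apply p then q: 1 → 3 → 5; 2 → 1 → 1; 3 → 2 → 8; 4 → 7 → 7; 5 → 6 → 6; 6 → 8 → 4; 7 → 4 → 2; 8 → 5 → 3.
So pq in one-line form is 5 1 8 7 6 4 2 3.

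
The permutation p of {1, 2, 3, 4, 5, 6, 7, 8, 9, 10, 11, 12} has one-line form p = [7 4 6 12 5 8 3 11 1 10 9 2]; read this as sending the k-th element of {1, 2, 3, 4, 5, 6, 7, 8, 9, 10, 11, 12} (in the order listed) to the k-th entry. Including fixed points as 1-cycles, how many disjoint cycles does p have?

4

The cycle decomposition is (1 7 3 6 8 11 9)(2 4 12)(5)(10), which has 4 cycles (counting 1-cycles).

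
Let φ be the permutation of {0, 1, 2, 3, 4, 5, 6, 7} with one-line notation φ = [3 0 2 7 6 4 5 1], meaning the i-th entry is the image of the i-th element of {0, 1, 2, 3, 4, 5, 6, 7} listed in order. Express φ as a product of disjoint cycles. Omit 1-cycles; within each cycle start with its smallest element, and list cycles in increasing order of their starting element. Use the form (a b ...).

(0 3 7 1)(4 6 5)

Start at 0 and follow images: 0 → 3 → 7 → 1 → 0, giving the cycle (0 3 7 1).
Continuing from each remaining unvisited element yields (0 3 7 1)(4 6 5).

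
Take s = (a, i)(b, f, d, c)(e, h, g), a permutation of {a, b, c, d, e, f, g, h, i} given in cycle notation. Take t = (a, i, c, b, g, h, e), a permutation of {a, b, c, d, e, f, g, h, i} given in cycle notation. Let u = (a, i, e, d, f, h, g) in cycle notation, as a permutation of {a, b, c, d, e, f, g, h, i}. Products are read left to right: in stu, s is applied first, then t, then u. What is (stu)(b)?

h

(stu)(b) = u(t(s(b))). s(b) = f, then t(f) = f, then u(f) = h, so the result is h.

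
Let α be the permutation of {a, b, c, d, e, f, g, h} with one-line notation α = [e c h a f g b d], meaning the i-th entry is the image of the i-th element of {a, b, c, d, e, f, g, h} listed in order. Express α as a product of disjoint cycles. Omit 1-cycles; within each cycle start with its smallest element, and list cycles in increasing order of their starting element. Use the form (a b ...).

From a: a → e → f → g → b → c → h → d → a, closing the cycle (a e f g b c h d).
Continuing from each remaining unvisited element yields (a e f g b c h d).

(a e f g b c h d)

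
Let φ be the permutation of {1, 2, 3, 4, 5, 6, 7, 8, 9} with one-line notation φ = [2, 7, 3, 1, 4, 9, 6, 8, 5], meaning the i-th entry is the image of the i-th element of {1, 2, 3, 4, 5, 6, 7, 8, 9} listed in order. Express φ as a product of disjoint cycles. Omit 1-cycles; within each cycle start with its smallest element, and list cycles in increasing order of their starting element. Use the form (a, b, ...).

Start at 1 and follow images: 1 → 2 → 7 → 6 → 9 → 5 → 4 → 1, giving the cycle (1, 2, 7, 6, 9, 5, 4).
Repeating from the next unused element and collecting all non-trivial cycles gives (1, 2, 7, 6, 9, 5, 4).

(1, 2, 7, 6, 9, 5, 4)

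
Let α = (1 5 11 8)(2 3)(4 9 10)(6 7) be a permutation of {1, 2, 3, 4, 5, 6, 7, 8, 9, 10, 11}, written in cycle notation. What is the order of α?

12

The cycle type of α is (4, 3, 2, 2).
Since disjoint cycles commute, ord(α) = lcm(4, 3, 2, 2) = 12.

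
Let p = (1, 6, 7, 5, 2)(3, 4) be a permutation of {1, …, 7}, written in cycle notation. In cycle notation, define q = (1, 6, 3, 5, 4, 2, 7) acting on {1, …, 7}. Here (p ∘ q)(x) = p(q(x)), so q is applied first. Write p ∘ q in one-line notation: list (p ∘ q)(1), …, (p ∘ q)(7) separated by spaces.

(p ∘ q)(x) = p(q(x)). Computing each image: p(q(1)) = p(6) = 7, p(q(2)) = p(7) = 5, p(q(3)) = p(5) = 2, p(q(4)) = p(2) = 1, p(q(5)) = p(4) = 3, p(q(6)) = p(3) = 4, p(q(7)) = p(1) = 6.
Hence p ∘ q = [7 5 2 1 3 4 6].

7 5 2 1 3 4 6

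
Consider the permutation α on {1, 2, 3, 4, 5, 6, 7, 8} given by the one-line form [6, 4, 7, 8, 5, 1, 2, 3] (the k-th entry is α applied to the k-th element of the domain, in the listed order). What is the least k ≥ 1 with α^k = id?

10

The disjoint-cycle form of α has cycle lengths 5, 2, 1.
Since disjoint cycles commute, ord(α) = lcm(5, 2) = 10.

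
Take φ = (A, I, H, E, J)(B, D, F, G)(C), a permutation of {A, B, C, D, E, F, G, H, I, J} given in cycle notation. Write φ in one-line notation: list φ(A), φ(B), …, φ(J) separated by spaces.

I D C F J G B E H A

Each element maps to the next entry in its cycle (wrapping to the front): A→I, B→D, C→C, D→F, E→J, F→G, G→B, H→E, I→H, J→A.
So the one-line form is I D C F J G B E H A.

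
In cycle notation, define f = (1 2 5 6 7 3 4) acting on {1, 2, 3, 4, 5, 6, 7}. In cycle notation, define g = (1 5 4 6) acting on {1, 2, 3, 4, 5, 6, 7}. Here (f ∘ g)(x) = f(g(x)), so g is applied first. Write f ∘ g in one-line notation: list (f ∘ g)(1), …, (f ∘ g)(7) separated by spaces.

6 5 4 7 1 2 3

(f ∘ g)(x) = f(g(x)). Computing each image: f(g(1)) = f(5) = 6, f(g(2)) = f(2) = 5, f(g(3)) = f(3) = 4, f(g(4)) = f(6) = 7, f(g(5)) = f(4) = 1, f(g(6)) = f(1) = 2, f(g(7)) = f(7) = 3.
Hence f ∘ g = [6 5 4 7 1 2 3].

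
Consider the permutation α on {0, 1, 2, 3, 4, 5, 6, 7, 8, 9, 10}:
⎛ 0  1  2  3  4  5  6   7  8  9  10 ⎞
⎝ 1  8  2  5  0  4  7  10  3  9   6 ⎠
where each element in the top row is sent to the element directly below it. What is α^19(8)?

Tracing 8 → 3 → … returns to 8 after 6 steps, so 8 lies in a 6-cycle (0, 1, 8, 3, 5, 4).
On a 6-cycle, α^6 is the identity, so α^19 = α^1 there (19 ≡ 1 mod 6).
Advancing 1 step from 8: 8 → 3.

3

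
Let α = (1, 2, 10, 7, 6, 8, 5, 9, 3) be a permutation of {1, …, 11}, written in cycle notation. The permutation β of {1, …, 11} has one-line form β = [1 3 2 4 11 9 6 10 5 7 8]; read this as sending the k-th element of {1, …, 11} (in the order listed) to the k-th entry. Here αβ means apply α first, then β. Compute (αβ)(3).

First apply α: α(3) = 1, then β(1) = 1. Thus (αβ)(3) = 1.

1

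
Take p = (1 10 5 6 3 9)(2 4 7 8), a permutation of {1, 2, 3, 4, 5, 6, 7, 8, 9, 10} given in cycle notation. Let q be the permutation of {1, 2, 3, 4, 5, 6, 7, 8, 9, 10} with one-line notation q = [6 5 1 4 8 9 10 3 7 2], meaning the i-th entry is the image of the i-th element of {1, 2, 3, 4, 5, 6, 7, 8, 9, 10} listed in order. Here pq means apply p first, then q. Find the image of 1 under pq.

p(1) = 10, then q(10) = 2; composing gives (pq)(1) = 2.

2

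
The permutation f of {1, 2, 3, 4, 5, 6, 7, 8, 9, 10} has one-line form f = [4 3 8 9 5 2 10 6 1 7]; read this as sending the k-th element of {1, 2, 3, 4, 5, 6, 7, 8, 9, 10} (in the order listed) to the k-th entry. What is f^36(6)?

6

Tracing 6 → 2 → … returns to 6 after 4 steps, so 6 lies in a 4-cycle (2 3 8 6).
On a 4-cycle, f^4 is the identity, so f^36 = f^0 there (36 ≡ 0 mod 4).
So f^36(6) = 6.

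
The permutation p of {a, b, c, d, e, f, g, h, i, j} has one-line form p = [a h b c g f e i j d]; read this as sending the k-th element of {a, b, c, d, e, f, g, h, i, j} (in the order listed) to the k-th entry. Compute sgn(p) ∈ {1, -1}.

In disjoint-cycle form the cycle lengths are 6, 2, 1, 1.
A cycle of length ℓ contributes ℓ−1 transpositions, so p is a product of 5 + 1 = 6 transpositions — even.

1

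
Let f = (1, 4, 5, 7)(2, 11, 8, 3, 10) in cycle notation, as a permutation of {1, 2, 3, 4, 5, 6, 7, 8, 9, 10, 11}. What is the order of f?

20

The disjoint cycles have lengths 5, 4, 1, 1.
The order of f is the least common multiple of its cycle lengths: lcm(5, 4) = 20.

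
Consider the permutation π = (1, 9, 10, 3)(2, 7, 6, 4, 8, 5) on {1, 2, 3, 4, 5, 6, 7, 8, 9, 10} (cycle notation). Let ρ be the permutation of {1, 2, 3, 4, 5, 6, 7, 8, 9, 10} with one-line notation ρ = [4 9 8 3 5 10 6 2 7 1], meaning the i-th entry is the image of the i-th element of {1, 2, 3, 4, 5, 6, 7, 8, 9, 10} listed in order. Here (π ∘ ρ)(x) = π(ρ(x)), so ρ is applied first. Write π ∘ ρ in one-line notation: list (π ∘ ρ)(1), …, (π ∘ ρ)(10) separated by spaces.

8 10 5 1 2 3 4 7 6 9

For each element, apply ρ then π: 1 → 4 → 8; 2 → 9 → 10; 3 → 8 → 5; 4 → 3 → 1; 5 → 5 → 2; 6 → 10 → 3; 7 → 6 → 4; 8 → 2 → 7; 9 → 7 → 6; 10 → 1 → 9.
Collecting the images, π ∘ ρ = [8 10 5 1 2 3 4 7 6 9].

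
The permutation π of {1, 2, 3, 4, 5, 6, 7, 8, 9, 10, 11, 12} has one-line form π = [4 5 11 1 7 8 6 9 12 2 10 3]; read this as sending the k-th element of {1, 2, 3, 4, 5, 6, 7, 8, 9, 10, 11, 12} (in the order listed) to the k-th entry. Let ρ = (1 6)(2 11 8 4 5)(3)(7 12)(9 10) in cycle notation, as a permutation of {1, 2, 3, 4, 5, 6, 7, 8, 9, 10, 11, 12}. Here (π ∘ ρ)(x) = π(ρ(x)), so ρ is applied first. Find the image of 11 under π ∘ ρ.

First apply ρ: ρ(11) = 8, then π(8) = 9. Thus (π ∘ ρ)(11) = 9.

9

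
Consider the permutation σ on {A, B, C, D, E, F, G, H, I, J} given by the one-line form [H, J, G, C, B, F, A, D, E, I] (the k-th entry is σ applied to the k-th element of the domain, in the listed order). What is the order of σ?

The disjoint-cycle form of σ has cycle lengths 5, 4, 1.
The order of σ is the least common multiple of its cycle lengths: lcm(5, 4) = 20.

20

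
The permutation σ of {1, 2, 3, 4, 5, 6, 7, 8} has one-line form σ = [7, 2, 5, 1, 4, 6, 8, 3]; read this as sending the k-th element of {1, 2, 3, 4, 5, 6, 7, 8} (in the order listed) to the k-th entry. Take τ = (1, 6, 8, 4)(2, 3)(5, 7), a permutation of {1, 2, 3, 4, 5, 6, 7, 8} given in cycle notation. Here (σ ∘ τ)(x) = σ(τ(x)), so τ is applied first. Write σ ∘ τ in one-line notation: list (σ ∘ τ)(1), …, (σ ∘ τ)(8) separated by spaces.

(σ ∘ τ)(x) = σ(τ(x)). Computing each image: σ(τ(1)) = σ(6) = 6, σ(τ(2)) = σ(3) = 5, σ(τ(3)) = σ(2) = 2, σ(τ(4)) = σ(1) = 7, σ(τ(5)) = σ(7) = 8, σ(τ(6)) = σ(8) = 3, σ(τ(7)) = σ(5) = 4, σ(τ(8)) = σ(4) = 1.
Hence σ ∘ τ = [6 5 2 7 8 3 4 1].

6 5 2 7 8 3 4 1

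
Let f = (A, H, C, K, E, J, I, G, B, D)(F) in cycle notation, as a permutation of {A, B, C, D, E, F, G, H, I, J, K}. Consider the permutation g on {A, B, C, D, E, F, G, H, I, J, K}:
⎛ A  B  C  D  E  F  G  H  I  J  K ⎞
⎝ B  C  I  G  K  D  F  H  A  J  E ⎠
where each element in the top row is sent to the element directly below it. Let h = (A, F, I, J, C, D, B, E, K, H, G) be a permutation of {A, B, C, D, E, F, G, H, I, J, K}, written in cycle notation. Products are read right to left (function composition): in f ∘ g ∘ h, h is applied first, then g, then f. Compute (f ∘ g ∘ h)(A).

(f ∘ g ∘ h)(A) = f(g(h(A))). h(A) = F, then g(F) = D, then f(D) = A, so the result is A.

A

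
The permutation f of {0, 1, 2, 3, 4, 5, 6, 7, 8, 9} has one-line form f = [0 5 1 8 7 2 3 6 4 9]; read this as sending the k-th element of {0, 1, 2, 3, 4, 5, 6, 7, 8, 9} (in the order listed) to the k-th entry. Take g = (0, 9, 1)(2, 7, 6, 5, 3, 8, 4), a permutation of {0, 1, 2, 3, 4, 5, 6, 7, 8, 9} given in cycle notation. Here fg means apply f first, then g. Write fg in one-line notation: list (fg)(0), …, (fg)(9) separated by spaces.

9 3 0 4 6 7 8 5 2 1

(fg)(x) = g(f(x)). Computing each image: g(f(0)) = g(0) = 9, g(f(1)) = g(5) = 3, g(f(2)) = g(1) = 0, g(f(3)) = g(8) = 4, g(f(4)) = g(7) = 6, g(f(5)) = g(2) = 7, g(f(6)) = g(3) = 8, g(f(7)) = g(6) = 5, g(f(8)) = g(4) = 2, g(f(9)) = g(9) = 1.
Hence fg = [9 3 0 4 6 7 8 5 2 1].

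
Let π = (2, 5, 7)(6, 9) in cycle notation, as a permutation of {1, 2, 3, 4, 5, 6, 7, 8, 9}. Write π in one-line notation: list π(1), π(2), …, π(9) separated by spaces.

1 5 3 4 7 9 2 8 6

Image by image: 1→1, 2→5, 3→3, 4→4, 5→7, 6→9, 7→2, 8→8, 9→6.
Listing these in domain order gives 1 5 3 4 7 9 2 8 6.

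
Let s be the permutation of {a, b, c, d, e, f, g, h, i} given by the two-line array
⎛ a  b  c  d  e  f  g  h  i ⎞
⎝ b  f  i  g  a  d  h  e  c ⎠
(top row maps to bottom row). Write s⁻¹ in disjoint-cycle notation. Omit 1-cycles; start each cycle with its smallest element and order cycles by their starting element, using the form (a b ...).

The cycle decomposition of s is (a b f d g h e)(c i).
The inverse reverses every cycle; in canonical form, s⁻¹ = (a e h g d f b)(c i).

(a e h g d f b)(c i)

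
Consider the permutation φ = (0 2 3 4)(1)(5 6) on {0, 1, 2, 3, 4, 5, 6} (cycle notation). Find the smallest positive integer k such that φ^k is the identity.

The disjoint cycles have lengths 4, 2, 1.
The order is lcm(4, 2) = 4.

4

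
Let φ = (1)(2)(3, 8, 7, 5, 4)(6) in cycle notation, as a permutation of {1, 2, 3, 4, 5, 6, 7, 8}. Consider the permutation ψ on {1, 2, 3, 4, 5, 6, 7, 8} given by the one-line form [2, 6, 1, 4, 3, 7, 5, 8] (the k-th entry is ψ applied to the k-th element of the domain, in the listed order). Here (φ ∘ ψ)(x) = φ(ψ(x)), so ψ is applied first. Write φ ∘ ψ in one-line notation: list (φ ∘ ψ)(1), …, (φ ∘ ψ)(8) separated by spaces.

2 6 1 3 8 5 4 7

Chase each element through ψ then φ: 1 → 2 → 2; 2 → 6 → 6; 3 → 1 → 1; 4 → 4 → 3; 5 → 3 → 8; 6 → 7 → 5; 7 → 5 → 4; 8 → 8 → 7.
So φ ∘ ψ in one-line form is 2 6 1 3 8 5 4 7.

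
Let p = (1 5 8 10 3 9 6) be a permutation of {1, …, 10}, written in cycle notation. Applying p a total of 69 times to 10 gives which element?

10 lies in the 7-cycle (1 5 8 10 3 9 6).
Powers repeat with period 7 on this cycle, and 69 mod 7 = 6, so p^69(10) = p^6(10).
Stepping 6 places around the cycle: 10 → 3 → 9 → 6 → 1 → 5 → 8.

8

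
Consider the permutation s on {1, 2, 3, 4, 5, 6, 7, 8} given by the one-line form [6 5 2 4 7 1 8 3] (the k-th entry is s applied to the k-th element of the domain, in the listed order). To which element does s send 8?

8 is element number 8 of the domain, and entry number 8 of the one-line form is 3, so s(8) = 3.

3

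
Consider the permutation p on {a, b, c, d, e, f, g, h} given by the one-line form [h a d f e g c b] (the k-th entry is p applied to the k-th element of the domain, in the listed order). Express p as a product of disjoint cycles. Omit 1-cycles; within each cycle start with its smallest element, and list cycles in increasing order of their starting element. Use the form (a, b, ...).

From a: a → h → b → a, closing the cycle (a, h, b).
Continuing from each remaining unvisited element yields (a, h, b)(c, d, f, g).

(a, h, b)(c, d, f, g)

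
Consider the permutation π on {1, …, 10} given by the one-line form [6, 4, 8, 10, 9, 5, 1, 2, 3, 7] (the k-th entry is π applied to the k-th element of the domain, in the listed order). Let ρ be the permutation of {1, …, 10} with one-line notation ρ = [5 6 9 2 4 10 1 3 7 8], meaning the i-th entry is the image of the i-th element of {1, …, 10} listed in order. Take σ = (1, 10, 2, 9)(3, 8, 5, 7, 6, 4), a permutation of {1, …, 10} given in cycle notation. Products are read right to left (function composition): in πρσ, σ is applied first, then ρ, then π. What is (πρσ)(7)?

7

Apply the permutations in order: σ(7) = 6, then ρ(6) = 10, then π(10) = 7. So (πρσ)(7) = 7.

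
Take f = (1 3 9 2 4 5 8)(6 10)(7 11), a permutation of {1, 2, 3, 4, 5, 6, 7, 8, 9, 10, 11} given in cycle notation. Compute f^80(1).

1 lies in the 7-cycle (1 3 9 2 4 5 8).
Since the cycle has length 7, f^80 acts on it the same as f^3 (80 mod 7 = 3).
Advancing 3 steps from 1: 1 → 3 → 9 → 2.

2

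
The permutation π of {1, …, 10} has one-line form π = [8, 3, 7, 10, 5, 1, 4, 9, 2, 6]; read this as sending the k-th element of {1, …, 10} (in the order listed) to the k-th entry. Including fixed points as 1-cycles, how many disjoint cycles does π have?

The cycle decomposition is (1 8 9 2 3 7 4 10 6)(5), which has 2 cycles (counting 1-cycles).

2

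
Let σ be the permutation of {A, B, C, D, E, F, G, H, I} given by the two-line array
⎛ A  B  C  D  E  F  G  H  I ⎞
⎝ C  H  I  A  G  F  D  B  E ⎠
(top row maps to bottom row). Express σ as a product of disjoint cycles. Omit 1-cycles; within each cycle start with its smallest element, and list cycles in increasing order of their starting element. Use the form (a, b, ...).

Iterating σ from A gives A → C → I → E → G → D → A; that is the 6-cycle (A, C, I, E, G, D).
Continuing from each remaining unvisited element yields (A, C, I, E, G, D)(B, H).

(A, C, I, E, G, D)(B, H)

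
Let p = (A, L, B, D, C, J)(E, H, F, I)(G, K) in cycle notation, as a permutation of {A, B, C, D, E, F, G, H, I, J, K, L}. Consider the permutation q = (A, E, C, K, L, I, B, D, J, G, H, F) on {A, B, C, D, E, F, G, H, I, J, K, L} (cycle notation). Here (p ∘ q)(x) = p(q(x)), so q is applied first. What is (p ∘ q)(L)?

E

First apply q: q(L) = I, then p(I) = E. Thus (p ∘ q)(L) = E.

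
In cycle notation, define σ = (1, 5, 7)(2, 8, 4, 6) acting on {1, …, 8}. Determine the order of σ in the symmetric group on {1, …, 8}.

The cycle type of σ is (4, 3, 1).
The order is lcm(4, 3) = 12.

12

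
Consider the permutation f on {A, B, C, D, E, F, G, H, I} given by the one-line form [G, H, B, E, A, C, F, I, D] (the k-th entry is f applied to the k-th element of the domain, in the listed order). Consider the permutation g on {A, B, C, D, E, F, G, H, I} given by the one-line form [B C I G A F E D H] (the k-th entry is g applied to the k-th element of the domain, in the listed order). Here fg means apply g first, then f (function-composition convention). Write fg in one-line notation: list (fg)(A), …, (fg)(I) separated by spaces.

H B D F G C A E I

Chase each element through g then f: A → B → H; B → C → B; C → I → D; D → G → F; E → A → G; F → F → C; G → E → A; H → D → E; I → H → I.
So fg in one-line form is H B D F G C A E I.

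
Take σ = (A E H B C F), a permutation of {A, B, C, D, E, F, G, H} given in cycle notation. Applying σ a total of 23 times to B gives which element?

H

B lies in the 6-cycle (A E H B C F).
On a 6-cycle, σ^6 is the identity, so σ^23 = σ^5 there (23 ≡ 5 mod 6).
Advancing 5 steps from B: B → C → F → A → E → H.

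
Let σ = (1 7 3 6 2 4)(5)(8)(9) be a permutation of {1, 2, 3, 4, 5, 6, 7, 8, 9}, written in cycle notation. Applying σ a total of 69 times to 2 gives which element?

7

2 lies in the 6-cycle (1 7 3 6 2 4).
On a 6-cycle, σ^6 is the identity, so σ^69 = σ^3 there (69 ≡ 3 mod 6).
Stepping 3 places around the cycle: 2 → 4 → 1 → 7.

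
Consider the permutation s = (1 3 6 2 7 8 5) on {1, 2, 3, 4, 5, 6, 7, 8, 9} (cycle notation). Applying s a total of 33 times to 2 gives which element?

3

2 lies in the 7-cycle (1 3 6 2 7 8 5).
Since the cycle has length 7, s^33 acts on it the same as s^5 (33 mod 7 = 5).
Advancing 5 steps from 2: 2 → 7 → 8 → 5 → 1 → 3.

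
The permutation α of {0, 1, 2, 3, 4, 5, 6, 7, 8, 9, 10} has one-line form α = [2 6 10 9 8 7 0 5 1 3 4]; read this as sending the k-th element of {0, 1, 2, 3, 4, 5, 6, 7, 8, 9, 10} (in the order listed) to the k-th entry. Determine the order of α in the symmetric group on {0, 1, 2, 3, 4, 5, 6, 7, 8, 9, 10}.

Decomposing into disjoint cycles gives cycle lengths 7, 2, 2.
The order of α is the least common multiple of its cycle lengths: lcm(7, 2, 2) = 14.

14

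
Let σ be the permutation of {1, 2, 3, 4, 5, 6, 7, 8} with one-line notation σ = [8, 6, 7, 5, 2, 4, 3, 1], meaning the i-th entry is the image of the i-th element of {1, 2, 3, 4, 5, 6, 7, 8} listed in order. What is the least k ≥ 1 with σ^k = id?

Decomposing into disjoint cycles gives cycle lengths 4, 2, 2.
The order of σ is the least common multiple of its cycle lengths: lcm(4, 2, 2) = 4.

4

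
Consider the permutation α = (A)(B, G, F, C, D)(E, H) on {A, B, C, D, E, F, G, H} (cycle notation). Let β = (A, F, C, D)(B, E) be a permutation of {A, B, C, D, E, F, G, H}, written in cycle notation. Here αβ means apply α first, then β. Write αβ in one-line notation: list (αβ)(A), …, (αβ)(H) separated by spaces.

F G A E H D C B

(αβ)(x) = β(α(x)). Computing each image: β(α(A)) = β(A) = F, β(α(B)) = β(G) = G, β(α(C)) = β(D) = A, β(α(D)) = β(B) = E, β(α(E)) = β(H) = H, β(α(F)) = β(C) = D, β(α(G)) = β(F) = C, β(α(H)) = β(E) = B.
Hence αβ = [F G A E H D C B].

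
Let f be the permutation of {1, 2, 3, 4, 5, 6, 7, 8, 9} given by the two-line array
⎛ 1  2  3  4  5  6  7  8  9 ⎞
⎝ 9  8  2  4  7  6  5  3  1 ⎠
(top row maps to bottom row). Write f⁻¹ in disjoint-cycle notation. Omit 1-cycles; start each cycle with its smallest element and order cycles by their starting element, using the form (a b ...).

(1 9)(2 3 8)(5 7)

The cycle decomposition of f is (1 9)(2 8 3)(5 7).
Reversing each cycle (and rotating so the smallest element leads) gives f⁻¹ = (1 9)(2 3 8)(5 7).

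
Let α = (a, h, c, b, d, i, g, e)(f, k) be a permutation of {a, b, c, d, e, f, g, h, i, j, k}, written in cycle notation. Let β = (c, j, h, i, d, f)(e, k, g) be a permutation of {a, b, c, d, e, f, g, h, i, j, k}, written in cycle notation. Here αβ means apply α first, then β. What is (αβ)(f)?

First apply α: α(f) = k, then β(k) = g. Thus (αβ)(f) = g.

g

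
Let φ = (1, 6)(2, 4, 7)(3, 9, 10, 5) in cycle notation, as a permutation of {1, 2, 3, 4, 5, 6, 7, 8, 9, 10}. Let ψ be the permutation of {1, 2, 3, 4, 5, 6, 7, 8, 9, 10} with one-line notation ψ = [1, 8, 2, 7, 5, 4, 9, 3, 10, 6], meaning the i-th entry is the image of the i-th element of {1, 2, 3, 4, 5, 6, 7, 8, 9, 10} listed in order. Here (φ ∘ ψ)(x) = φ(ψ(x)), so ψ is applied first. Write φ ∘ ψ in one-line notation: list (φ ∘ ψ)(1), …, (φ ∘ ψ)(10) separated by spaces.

Chase each element through ψ then φ: 1 → 1 → 6; 2 → 8 → 8; 3 → 2 → 4; 4 → 7 → 2; 5 → 5 → 3; 6 → 4 → 7; 7 → 9 → 10; 8 → 3 → 9; 9 → 10 → 5; 10 → 6 → 1.
So φ ∘ ψ in one-line form is 6 8 4 2 3 7 10 9 5 1.

6 8 4 2 3 7 10 9 5 1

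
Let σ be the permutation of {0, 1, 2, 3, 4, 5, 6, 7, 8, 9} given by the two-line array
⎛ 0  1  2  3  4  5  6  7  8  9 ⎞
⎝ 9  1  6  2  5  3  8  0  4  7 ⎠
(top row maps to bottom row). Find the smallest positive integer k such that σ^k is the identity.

The disjoint-cycle form of σ has cycle lengths 6, 3, 1.
The order of σ is the least common multiple of its cycle lengths: lcm(6, 3) = 6.

6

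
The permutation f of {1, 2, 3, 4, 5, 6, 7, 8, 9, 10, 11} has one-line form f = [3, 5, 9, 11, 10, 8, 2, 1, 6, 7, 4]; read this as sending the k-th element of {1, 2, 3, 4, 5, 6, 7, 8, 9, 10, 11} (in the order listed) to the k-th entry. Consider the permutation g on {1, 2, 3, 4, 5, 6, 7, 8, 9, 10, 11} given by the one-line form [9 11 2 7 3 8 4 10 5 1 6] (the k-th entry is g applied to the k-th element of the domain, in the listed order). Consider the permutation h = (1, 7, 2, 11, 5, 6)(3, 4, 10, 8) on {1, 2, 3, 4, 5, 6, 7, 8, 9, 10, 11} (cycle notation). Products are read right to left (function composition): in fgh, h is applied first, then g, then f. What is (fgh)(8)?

5

Chase 8: h(8) = 3; g(3) = 2; f(2) = 5. Hence (fgh)(8) = 5.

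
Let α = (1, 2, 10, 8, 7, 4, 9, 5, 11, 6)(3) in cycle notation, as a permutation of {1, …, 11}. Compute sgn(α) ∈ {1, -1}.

The cycle lengths are 10, 1.
A cycle of length ℓ contributes ℓ−1 transpositions, so α is a product of 9 transpositions — odd.

-1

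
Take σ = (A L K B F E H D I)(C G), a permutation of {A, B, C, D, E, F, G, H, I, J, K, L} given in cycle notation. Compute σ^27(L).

L

L lies in the 9-cycle (A L K B F E H D I).
Powers repeat with period 9 on this cycle, and 27 mod 9 = 0, so σ^27(L) = σ^0(L).
So σ^27(L) = L.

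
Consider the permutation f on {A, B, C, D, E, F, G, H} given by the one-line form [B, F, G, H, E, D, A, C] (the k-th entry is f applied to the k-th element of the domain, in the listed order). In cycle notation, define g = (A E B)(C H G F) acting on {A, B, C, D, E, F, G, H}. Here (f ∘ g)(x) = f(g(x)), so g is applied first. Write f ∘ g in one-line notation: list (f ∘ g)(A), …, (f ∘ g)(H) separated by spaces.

E B C H F G D A

For each element, apply g then f: A → E → E; B → A → B; C → H → C; D → D → H; E → B → F; F → C → G; G → F → D; H → G → A.
Collecting the images, f ∘ g = [E B C H F G D A].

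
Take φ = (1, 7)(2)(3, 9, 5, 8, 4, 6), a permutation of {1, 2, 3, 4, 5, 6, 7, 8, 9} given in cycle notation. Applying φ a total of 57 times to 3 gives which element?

3 lies in the 6-cycle (3, 9, 5, 8, 4, 6).
Powers repeat with period 6 on this cycle, and 57 mod 6 = 3, so φ^57(3) = φ^3(3).
Stepping 3 places around the cycle: 3 → 9 → 5 → 8.

8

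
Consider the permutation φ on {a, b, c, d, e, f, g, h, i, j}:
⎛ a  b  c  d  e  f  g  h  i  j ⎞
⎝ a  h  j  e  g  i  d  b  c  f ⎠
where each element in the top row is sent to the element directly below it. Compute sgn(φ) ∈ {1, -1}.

1

In disjoint-cycle form the cycle lengths are 4, 3, 2, 1.
A cycle is odd iff its length is even; φ has 2 even-length cycles, so sgn(φ) = (−1)^2 and φ is even.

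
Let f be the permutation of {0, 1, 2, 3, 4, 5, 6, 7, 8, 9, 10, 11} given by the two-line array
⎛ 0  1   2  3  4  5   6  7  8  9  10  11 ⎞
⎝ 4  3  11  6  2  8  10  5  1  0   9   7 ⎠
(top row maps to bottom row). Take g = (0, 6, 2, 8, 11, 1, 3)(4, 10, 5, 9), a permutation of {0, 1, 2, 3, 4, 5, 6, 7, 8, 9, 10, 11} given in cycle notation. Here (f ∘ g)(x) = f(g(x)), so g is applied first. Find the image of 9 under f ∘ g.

(f ∘ g)(9) = f(g(9)). g(9) = 4, then f(4) = 2. So (f ∘ g)(9) = 2.

2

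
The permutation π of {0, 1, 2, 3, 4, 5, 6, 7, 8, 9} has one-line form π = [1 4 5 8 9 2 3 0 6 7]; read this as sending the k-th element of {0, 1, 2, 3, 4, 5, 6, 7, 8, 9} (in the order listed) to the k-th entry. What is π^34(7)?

Tracing 7 → 0 → … returns to 7 after 5 steps, so 7 lies in a 5-cycle (0, 1, 4, 9, 7).
Powers repeat with period 5 on this cycle, and 34 mod 5 = 4, so π^34(7) = π^4(7).
Stepping 4 places around the cycle: 7 → 0 → 1 → 4 → 9.

9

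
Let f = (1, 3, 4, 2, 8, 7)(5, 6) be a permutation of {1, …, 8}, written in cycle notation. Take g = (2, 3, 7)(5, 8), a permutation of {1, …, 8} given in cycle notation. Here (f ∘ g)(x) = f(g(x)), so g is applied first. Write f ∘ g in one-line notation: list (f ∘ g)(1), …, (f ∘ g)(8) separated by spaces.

3 4 1 2 7 5 8 6

For each element, apply g then f: 1 → 1 → 3; 2 → 3 → 4; 3 → 7 → 1; 4 → 4 → 2; 5 → 8 → 7; 6 → 6 → 5; 7 → 2 → 8; 8 → 5 → 6.
So f ∘ g in one-line form is 3 4 1 2 7 5 8 6.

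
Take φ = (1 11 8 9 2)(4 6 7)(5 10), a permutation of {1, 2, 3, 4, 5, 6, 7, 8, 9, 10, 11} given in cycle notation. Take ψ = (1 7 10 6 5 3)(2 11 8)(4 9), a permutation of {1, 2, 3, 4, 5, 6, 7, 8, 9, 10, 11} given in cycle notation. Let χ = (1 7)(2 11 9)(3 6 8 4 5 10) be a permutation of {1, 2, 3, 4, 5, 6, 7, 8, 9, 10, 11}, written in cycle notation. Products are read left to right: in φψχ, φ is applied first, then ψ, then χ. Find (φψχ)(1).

4

(φψχ)(1) = χ(ψ(φ(1))). φ(1) = 11, then ψ(11) = 8, then χ(8) = 4, so the result is 4.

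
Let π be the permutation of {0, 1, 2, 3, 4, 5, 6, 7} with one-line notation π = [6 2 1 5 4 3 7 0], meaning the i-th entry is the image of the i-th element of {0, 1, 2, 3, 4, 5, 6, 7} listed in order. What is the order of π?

6

Decomposing into disjoint cycles gives cycle lengths 3, 2, 2, 1.
Since disjoint cycles commute, ord(π) = lcm(3, 2, 2) = 6.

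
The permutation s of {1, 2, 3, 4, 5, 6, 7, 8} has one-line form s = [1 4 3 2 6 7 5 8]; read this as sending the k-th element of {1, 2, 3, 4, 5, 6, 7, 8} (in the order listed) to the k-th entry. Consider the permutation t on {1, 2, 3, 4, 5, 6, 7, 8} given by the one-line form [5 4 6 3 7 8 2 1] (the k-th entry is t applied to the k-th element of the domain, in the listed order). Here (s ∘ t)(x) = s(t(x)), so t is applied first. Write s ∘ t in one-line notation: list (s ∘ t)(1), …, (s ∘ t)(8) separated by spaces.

Chase each element through t then s: 1 → 5 → 6; 2 → 4 → 2; 3 → 6 → 7; 4 → 3 → 3; 5 → 7 → 5; 6 → 8 → 8; 7 → 2 → 4; 8 → 1 → 1.
Collecting the images, s ∘ t = [6 2 7 3 5 8 4 1].

6 2 7 3 5 8 4 1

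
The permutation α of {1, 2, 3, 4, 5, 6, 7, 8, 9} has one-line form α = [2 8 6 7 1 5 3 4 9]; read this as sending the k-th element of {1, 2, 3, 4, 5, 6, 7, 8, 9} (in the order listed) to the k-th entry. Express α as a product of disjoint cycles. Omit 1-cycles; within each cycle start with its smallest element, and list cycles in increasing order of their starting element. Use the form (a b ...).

Iterating α from 1 gives 1 → 2 → 8 → 4 → 7 → 3 → 6 → 5 → 1; that is the 8-cycle (1 2 8 4 7 3 6 5).
Continuing from each remaining unvisited element yields (1 2 8 4 7 3 6 5).

(1 2 8 4 7 3 6 5)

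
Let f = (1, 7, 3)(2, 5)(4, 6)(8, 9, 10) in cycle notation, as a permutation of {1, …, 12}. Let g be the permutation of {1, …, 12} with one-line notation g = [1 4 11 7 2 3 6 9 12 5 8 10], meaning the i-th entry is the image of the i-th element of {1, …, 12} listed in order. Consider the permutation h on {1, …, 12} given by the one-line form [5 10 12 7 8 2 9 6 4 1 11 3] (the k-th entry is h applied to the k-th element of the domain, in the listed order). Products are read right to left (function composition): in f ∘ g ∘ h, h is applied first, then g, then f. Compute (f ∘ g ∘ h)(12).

11

(f ∘ g ∘ h)(12) = f(g(h(12))). h(12) = 3, then g(3) = 11, then f(11) = 11, so the result is 11.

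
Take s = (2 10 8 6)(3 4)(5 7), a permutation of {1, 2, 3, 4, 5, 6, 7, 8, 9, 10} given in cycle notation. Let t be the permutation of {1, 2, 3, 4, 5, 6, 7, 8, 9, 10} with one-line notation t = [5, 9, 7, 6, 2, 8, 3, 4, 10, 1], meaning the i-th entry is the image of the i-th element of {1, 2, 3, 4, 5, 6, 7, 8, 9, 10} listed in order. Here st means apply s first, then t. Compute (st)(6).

s(6) = 2, then t(2) = 9; composing gives (st)(6) = 9.

9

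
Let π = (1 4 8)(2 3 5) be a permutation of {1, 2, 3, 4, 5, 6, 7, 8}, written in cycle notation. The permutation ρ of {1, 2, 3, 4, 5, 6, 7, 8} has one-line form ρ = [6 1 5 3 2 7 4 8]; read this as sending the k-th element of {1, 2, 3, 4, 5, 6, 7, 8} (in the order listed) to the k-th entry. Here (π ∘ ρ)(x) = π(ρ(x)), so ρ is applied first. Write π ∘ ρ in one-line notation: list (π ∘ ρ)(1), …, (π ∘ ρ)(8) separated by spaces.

6 4 2 5 3 7 8 1

Chase each element through ρ then π: 1 → 6 → 6; 2 → 1 → 4; 3 → 5 → 2; 4 → 3 → 5; 5 → 2 → 3; 6 → 7 → 7; 7 → 4 → 8; 8 → 8 → 1.
So π ∘ ρ in one-line form is 6 4 2 5 3 7 8 1.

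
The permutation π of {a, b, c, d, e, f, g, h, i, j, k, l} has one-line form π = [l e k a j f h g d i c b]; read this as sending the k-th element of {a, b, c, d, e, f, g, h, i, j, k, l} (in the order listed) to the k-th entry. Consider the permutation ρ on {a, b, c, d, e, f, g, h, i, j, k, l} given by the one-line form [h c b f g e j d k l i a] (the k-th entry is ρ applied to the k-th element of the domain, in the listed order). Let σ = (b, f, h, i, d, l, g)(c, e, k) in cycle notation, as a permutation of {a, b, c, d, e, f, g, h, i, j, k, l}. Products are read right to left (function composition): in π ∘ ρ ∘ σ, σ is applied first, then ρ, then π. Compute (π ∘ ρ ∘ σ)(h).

c

(π ∘ ρ ∘ σ)(h) = π(ρ(σ(h))). σ(h) = i, then ρ(i) = k, then π(k) = c, so the result is c.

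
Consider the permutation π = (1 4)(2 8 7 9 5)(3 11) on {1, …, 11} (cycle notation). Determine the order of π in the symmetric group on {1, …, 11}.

10

The cycle type of π is (5, 2, 2, 1, 1).
The order is lcm(5, 2, 2) = 10.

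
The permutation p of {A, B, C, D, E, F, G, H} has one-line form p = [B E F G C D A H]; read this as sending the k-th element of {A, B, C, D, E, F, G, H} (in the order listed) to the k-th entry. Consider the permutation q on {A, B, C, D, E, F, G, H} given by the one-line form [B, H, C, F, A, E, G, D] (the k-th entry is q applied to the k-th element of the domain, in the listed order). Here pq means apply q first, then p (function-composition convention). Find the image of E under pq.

(pq)(E) = p(q(E)). q(E) = A, then p(A) = B. So (pq)(E) = B.

B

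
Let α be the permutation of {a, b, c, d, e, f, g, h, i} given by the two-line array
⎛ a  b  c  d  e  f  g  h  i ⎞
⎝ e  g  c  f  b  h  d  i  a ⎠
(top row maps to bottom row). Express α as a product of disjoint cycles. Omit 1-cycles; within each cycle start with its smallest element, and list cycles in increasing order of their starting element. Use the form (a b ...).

(a e b g d f h i)

From a: a → e → b → g → d → f → h → i → a, closing the cycle (a e b g d f h i).
Repeating from the next unused element and collecting all non-trivial cycles gives (a e b g d f h i).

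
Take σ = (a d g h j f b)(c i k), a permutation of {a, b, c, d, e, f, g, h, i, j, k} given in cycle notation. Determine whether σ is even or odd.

The cycle lengths are 7, 3, 1.
A cycle is odd iff its length is even; σ has 0 even-length cycles, so sgn(σ) = (−1)^0 and σ is even.

even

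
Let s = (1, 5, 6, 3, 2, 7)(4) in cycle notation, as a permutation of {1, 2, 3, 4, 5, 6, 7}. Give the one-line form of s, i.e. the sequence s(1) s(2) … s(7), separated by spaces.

Each element maps to the next entry in its cycle (wrapping to the front): 1→5, 2→7, 3→2, 4→4, 5→6, 6→3, 7→1.
Listing these in domain order gives 5 7 2 4 6 3 1.

5 7 2 4 6 3 1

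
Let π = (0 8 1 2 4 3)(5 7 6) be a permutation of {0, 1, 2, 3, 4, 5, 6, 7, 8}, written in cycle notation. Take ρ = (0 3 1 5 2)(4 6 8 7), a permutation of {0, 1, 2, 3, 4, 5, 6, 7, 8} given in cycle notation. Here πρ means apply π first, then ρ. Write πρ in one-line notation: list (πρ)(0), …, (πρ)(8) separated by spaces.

7 0 6 3 1 4 2 8 5

(πρ)(x) = ρ(π(x)). Computing each image: ρ(π(0)) = ρ(8) = 7, ρ(π(1)) = ρ(2) = 0, ρ(π(2)) = ρ(4) = 6, ρ(π(3)) = ρ(0) = 3, ρ(π(4)) = ρ(3) = 1, ρ(π(5)) = ρ(7) = 4, ρ(π(6)) = ρ(5) = 2, ρ(π(7)) = ρ(6) = 8, ρ(π(8)) = ρ(1) = 5.
Hence πρ = [7 0 6 3 1 4 2 8 5].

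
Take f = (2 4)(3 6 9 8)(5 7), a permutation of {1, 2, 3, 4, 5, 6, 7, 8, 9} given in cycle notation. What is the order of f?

The disjoint cycles have lengths 4, 2, 2, 1.
The order is lcm(4, 2, 2) = 4.

4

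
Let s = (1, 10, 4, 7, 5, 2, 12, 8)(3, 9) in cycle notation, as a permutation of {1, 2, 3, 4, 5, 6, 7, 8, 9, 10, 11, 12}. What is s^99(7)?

12

7 lies in the 8-cycle (1, 10, 4, 7, 5, 2, 12, 8).
Powers repeat with period 8 on this cycle, and 99 mod 8 = 3, so s^99(7) = s^3(7).
Advancing 3 steps from 7: 7 → 5 → 2 → 12.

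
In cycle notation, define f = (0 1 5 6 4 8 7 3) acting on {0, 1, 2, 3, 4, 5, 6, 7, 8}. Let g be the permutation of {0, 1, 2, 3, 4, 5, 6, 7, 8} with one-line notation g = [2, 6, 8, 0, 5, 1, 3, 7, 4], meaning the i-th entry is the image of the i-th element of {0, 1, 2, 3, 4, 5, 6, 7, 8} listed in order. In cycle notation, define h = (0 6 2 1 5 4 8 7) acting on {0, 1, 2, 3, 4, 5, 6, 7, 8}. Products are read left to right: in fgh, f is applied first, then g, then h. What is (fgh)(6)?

Apply the permutations in order: f(6) = 4, then g(4) = 5, then h(5) = 4. So (fgh)(6) = 4.

4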